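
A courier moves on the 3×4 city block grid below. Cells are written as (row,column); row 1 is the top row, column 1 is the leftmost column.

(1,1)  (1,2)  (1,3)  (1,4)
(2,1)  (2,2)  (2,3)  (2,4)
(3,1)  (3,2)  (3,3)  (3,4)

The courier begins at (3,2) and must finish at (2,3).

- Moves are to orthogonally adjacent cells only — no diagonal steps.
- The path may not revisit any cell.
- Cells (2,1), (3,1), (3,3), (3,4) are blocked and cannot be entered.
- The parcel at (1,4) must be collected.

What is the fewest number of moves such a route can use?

Any route passes through (1,4) somewhere between (3,2) and (2,3). Summing Manhattan distances along the two legs ((3,2) → (1,4) → (2,3)) gives a lower bound of 4 + 2 = 6 moves.
A route of 6 moves achieves this: (3,2) → (2,2) → (1,2) → (1,3) → (1,4) → (2,4) → (2,3).
Since 6 matches the lower bound, it is optimal.

6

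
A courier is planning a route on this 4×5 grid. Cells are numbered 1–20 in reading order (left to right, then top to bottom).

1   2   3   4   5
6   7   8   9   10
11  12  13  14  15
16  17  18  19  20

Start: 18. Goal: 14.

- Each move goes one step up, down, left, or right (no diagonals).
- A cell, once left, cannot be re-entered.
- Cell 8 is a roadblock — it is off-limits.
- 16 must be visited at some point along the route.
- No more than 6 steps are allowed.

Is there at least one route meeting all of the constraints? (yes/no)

yes

One route that works: 18 → 17 → 16 → 11 → 12 → 13 → 14.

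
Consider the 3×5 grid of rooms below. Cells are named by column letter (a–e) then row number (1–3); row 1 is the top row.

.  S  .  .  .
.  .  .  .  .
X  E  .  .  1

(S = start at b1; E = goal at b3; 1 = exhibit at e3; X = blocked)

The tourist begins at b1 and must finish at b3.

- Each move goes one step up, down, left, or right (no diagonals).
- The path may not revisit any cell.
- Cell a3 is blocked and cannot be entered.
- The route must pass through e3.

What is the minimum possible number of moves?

Any route passes through e3 somewhere between b1 and b3. Summing Manhattan distances along the two legs (b1 → e3 → b3) gives a lower bound of 5 + 3 = 8 moves.
A route of 8 moves achieves this: b1 → b2 → c2 → d2 → e2 → e3 → d3 → c3 → b3.
Since 8 matches the lower bound, it is optimal.

8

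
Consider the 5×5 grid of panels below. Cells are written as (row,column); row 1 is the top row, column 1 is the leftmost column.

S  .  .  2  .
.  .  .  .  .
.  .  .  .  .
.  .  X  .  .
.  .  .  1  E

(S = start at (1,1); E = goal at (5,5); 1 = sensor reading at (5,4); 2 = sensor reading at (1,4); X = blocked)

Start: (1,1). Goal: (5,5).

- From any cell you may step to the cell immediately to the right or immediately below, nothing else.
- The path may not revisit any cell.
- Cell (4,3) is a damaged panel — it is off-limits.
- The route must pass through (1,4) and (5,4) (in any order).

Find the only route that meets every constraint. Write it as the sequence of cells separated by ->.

Moves only go right or down, so the column and row indices never decrease.
Route from (1,1): right 3 to (1,4), down 4 to (5,4), right 1 to (5,5) — 8 moves in all.
Check: all required cells visited.

(1,1) -> (1,2) -> (1,3) -> (1,4) -> (2,4) -> (3,4) -> (4,4) -> (5,4) -> (5,5)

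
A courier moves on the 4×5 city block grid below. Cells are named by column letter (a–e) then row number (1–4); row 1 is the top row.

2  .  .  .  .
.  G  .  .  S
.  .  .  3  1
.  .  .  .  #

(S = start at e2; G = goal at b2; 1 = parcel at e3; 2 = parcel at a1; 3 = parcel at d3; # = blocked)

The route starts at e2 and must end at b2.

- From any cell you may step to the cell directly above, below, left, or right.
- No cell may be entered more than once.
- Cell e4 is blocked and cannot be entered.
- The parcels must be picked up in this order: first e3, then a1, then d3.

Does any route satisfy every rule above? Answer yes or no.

no

Ignoring the required order, 62 revisit-free routes from e2 to b2 pass through all of e3, a1, and d3; the waypoint orders that occur are e3 → d3 → a1 (62) — never e3 → a1 → d3.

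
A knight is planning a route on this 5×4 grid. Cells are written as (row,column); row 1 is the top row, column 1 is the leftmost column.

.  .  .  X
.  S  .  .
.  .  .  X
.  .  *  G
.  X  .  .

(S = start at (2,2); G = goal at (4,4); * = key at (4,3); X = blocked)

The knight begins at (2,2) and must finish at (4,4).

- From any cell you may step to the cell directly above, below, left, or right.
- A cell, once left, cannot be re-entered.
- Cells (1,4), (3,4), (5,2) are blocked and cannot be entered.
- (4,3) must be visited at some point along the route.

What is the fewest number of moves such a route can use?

4

Any route passes through (4,3) somewhere between (2,2) and (4,4). Summing Manhattan distances along the two legs ((2,2) → (4,3) → (4,4)) gives a lower bound of 3 + 1 = 4 moves.
A route of 4 moves achieves this: (2,2) → (3,2) → (4,2) → (4,3) → (4,4).
Since 4 matches the lower bound, it is optimal.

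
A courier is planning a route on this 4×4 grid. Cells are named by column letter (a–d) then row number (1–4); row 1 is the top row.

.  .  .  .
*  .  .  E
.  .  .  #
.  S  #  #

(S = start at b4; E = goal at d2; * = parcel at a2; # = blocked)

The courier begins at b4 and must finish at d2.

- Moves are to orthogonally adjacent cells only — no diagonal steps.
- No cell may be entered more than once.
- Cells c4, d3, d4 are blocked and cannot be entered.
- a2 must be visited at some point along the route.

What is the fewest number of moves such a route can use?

Any route passes through a2 somewhere between b4 and d2. Summing Manhattan distances along the two legs (b4 → a2 → d2) gives a lower bound of 3 + 3 = 6 moves.
A route of 6 moves achieves this: b4 → b3 → a3 → a2 → b2 → c2 → d2.
Since 6 matches the lower bound, it is optimal.

6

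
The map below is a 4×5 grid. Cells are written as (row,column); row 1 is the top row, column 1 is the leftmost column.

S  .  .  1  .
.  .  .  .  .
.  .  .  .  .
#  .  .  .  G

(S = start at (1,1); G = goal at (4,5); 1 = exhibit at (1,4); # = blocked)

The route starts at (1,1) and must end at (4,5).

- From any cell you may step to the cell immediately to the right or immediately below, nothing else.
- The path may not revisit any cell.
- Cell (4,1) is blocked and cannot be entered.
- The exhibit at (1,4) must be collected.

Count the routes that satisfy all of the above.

A right/down-only route from (1,1) to (4,5) makes exactly 3 down-moves and 4 right-moves in some order.
With no other constraints that would be C(7,3) = 35 routes.
Split at (1,4) and multiply the segment counts (each segment already excludes blocked cells): (1,1)→(1,4): 1; (1,4)→(4,5): 4; product = 4.
That gives 4 routes.

4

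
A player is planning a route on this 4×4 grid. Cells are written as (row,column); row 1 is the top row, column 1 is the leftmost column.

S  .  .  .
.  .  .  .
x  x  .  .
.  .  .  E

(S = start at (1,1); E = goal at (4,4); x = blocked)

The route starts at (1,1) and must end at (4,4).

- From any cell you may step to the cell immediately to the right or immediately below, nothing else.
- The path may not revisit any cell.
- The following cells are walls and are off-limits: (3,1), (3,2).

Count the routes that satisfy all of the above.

A right/down-only route from (1,1) to (4,4) makes exactly 3 down-moves and 3 right-moves in some order.
With no other constraints that would be C(6,3) = 20 routes.
Subtract routes through each blocked cell (inclusion–exclusion for overlaps): − through (3,1): 4 − through (3,2): 9 + through (3,1)&(3,2): 3 → 10.
That gives 10 routes.

10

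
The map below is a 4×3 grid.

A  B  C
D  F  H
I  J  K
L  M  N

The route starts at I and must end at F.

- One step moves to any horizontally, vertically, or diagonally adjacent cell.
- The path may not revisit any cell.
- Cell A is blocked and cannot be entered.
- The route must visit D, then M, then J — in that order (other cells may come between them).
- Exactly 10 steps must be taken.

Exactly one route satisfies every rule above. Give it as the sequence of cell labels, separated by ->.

I -> D -> B -> C -> H -> K -> N -> M -> L -> J -> F

The waypoints must appear in the order D, M, J, with no cell reused.
Route from I: up to D, up-right to B, right to C, 3× down (reaching N), 2× left (reaching L), up-right to J, up to F — 10 moves in all.
Check: order respected (D at step 1, M at step 7, J at step 9); 10 moves as required.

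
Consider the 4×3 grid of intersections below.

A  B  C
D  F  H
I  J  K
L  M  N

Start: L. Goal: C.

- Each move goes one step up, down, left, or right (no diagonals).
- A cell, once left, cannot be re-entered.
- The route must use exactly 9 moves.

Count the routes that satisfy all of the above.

11

Need simple routes of exactly 9 moves from L to C (Manhattan distance 5, so 2 moves are spent on a detour and 2 undoing it).
Branch systematically from the start, pruning whenever the remaining move budget drops below the Manhattan distance to C or differs from it in parity. Grouping the completions by first move — via I: 4; via M: 7 — and summing: 4 + 7 = 11.
That gives 11 routes.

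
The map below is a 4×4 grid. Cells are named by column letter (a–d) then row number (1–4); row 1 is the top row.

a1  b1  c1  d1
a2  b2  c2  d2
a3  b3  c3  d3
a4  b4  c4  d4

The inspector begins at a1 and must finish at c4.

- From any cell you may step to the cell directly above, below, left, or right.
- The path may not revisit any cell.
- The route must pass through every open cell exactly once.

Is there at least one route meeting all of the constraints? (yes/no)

One route that works: a1 → a2 → a3 → a4 → b4 → b3 → b2 → b1 → c1 → d1 → d2 → c2 → c3 → d3 → d4 → c4.

yes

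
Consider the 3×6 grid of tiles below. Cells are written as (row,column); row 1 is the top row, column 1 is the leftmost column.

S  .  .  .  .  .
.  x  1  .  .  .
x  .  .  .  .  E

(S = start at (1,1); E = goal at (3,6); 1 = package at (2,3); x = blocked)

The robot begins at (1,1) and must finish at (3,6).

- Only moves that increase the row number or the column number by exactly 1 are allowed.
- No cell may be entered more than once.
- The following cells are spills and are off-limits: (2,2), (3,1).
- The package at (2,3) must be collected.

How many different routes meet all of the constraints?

4

A right/down-only route from (1,1) to (3,6) makes exactly 2 down-moves and 5 right-moves in some order.
With no other constraints that would be C(7,2) = 21 routes.
Split at (2,3) and multiply the segment counts (each segment already excludes blocked cells): (1,1)→(2,3): 1; (2,3)→(3,6): 4; product = 4.
That gives 4 routes.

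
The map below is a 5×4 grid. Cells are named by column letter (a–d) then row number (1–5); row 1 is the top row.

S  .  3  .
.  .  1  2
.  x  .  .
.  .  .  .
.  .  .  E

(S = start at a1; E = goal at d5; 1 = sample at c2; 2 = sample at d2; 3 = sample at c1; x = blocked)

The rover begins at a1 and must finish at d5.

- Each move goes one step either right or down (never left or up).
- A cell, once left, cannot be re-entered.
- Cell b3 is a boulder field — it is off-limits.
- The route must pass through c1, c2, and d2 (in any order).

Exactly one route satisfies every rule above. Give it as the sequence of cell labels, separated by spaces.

Moves only go right or down, so the column and row indices never decrease.
Route from a1: right 2 to c1, down 1 to c2, right 1 to d2, down 3 to d5 — 7 moves in all.
Check: all required cells visited.

a1 b1 c1 c2 d2 d3 d4 d5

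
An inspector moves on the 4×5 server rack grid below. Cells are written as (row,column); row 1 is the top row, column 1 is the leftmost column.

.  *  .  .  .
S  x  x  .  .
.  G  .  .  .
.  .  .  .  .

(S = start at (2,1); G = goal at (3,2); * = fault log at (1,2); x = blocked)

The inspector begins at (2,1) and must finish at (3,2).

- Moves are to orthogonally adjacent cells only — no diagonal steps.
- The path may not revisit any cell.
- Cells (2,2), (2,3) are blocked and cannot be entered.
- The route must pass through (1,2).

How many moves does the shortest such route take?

8

Any route passes through (1,2) somewhere between (2,1) and (3,2). Summing Manhattan distances along the two legs ((2,1) → (1,2) → (3,2)) gives a lower bound of 2 + 2 = 4 moves.
That bound ignores the blocked cells. Measuring each leg by the fewest moves that actually steer around them ((2,1)→(1,2): 2; (1,2)→(3,2): 4) raises the lower bound to 6.
The shortest route satisfying every rule uses 8 moves: (2,1) → (1,1) → (1,2) → (1,3) → (1,4) → (2,4) → (3,4) → (3,3) → (3,2).
The bound of 6 isn't tight here; checking systematically, no route of length 6 through 7 satisfies every constraint, so 8 is the minimum.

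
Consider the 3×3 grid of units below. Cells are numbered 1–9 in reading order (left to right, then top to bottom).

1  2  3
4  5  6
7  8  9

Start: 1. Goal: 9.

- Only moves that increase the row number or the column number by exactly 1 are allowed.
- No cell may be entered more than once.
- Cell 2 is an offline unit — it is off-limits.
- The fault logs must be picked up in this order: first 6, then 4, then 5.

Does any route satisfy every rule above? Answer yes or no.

4 lies to the left of 6, so going from 6 to 4 would need a leftward move — but moves only go right/down, so 6 cannot be visited before 4.

no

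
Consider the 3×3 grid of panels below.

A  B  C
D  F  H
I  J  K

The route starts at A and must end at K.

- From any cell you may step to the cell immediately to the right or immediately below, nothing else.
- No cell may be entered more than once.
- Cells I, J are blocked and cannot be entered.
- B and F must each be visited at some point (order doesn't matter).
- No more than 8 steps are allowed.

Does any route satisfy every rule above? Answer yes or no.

yes

One route that works: A → B → F → H → K.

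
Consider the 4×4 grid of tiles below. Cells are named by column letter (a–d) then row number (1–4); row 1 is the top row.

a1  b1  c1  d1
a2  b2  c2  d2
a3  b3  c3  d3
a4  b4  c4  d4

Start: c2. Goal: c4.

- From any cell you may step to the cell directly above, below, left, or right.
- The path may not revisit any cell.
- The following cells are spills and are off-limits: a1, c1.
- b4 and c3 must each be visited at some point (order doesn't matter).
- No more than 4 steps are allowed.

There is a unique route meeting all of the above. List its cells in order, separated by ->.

The 4-move cap with required stops at b4, c3 leaves no slack for detours.
Route from c2: down 1 to c3, left 1 to b3, down 1 to b4, right 1 to c4 — 4 moves in all.
Check: all required cells visited; 4 ≤ 4 moves.

c2 -> c3 -> b3 -> b4 -> c4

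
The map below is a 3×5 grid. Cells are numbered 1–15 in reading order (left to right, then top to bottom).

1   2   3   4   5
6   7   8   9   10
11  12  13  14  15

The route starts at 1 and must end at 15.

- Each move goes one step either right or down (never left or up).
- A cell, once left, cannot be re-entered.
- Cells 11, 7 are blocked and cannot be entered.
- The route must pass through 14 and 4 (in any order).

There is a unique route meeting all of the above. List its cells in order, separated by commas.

1, 2, 3, 4, 9, 14, 15

Moves only go right or down, so the column and row indices never decrease.
Route from 1: 3× right (reaching 4), 2× down (reaching 14), right to 15 — 6 moves in all.
Check: all required cells visited.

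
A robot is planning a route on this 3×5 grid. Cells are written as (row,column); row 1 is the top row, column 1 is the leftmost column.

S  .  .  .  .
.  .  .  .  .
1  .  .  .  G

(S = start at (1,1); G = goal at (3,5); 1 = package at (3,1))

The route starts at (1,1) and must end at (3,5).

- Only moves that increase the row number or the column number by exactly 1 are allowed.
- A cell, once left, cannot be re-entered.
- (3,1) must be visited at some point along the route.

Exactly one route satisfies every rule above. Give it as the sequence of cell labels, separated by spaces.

(1,1) (2,1) (3,1) (3,2) (3,3) (3,4) (3,5)

Moves only go right or down, so the column and row indices never decrease.
Route from (1,1): 2× down (reaching (3,1)), 4× right (reaching (3,5)) — 6 moves in all.
Check: all required cells visited.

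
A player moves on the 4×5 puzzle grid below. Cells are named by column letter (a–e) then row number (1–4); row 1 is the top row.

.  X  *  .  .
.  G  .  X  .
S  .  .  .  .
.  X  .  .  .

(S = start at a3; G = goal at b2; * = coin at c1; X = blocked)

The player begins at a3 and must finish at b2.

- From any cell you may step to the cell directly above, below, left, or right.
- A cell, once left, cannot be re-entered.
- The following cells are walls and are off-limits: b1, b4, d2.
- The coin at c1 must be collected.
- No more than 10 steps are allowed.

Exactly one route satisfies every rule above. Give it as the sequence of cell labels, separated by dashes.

a3 - b3 - c3 - d3 - e3 - e2 - e1 - d1 - c1 - c2 - b2

The budget equals the shortest possible length, so every move has to be on a shortest route through the required cells.
Route from a3: right 4 to e3, up 2 to e1, left 2 to c1, down 1 to c2, left 1 to b2 — 10 moves in all.
Check: all required cells visited; 10 ≤ 10 moves.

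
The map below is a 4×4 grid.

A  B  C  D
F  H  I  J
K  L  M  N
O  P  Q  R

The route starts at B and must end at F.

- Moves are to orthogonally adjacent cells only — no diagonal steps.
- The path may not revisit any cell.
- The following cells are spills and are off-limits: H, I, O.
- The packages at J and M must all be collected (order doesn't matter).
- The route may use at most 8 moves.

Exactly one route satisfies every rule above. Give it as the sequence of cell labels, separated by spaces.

B C D J N M L K F

Any route must reach J and M and still end at F within 8 moves, so the order of the required stops is forced.
Route from B: 2× right (reaching D), 2× down (reaching N), 3× left (reaching K), up to F — 8 moves in all.
Check: all required cells visited; 8 ≤ 8 moves.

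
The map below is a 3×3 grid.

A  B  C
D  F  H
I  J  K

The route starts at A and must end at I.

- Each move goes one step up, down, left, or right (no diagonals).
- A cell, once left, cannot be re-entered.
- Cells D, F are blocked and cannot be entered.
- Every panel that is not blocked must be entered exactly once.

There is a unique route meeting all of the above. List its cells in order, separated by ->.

Need to visit all 7 open cells exactly once, starting at A and ending at I.
Cell C has only two open neighbours (H and B), so the path must pass straight through it: one of those is the cell it's entered from and the other is where it exits.
Route from A: 2× right (reaching C), 2× down (reaching K), 2× left (reaching I) — 6 moves in all.
Check: all 7 open cells covered.

A -> B -> C -> H -> K -> J -> I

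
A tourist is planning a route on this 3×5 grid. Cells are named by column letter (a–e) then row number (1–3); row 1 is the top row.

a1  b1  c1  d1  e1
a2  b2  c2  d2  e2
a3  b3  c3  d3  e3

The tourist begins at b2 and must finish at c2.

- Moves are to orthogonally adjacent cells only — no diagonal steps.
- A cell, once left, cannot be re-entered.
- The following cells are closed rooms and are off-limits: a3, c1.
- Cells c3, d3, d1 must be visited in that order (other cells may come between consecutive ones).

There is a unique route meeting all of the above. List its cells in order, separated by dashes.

b2 - b3 - c3 - d3 - e3 - e2 - e1 - d1 - d2 - c2

The waypoints must appear in the order c3, d3, d1, with no cell reused.
Route from b2: down to b3, 3× right (reaching e3), 2× up (reaching e1), left to d1, down to d2, left to c2 — 9 moves in all.
Check: order respected (c3 at step 2, d3 at step 3, d1 at step 7).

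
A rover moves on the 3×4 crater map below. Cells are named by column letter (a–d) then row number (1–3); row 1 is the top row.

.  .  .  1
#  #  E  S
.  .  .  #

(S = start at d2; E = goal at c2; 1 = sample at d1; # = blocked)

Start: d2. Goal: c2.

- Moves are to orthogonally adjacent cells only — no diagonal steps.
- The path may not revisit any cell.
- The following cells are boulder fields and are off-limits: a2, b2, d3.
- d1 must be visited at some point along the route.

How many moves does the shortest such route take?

Any route passes through d1 somewhere between d2 and c2. Summing Manhattan distances along the two legs (d2 → d1 → c2) gives a lower bound of 1 + 2 = 3 moves.
A route of 3 moves achieves this: d2 → d1 → c1 → c2.
Since 3 matches the lower bound, it is optimal.

3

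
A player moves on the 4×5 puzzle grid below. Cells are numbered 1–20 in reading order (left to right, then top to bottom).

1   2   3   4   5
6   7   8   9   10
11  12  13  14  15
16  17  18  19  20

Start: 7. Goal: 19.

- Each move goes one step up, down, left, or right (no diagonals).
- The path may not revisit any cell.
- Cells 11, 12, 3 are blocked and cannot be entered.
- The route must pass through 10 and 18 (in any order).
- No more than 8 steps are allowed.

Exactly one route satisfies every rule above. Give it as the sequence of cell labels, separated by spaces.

The 8-move cap with required stops at 10, 18 leaves no slack for detours.
Route from 7: right 3 to 10, down 1 to 15, left 2 to 13, down 1 to 18, right 1 to 19 — 8 moves in all.
Check: all required cells visited; 8 ≤ 8 moves.

7 8 9 10 15 14 13 18 19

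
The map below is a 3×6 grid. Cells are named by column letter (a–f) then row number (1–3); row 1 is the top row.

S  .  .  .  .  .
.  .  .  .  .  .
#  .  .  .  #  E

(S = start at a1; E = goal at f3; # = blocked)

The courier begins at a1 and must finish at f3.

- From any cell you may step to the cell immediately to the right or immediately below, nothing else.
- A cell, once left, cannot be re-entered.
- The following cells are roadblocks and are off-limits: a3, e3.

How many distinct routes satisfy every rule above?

6

A right/down-only route from a1 to f3 makes exactly 2 down-moves and 5 right-moves in some order.
With no other constraints that would be C(7,2) = 21 routes.
Subtract routes through each blocked cell (inclusion–exclusion for overlaps): − through a3: 1 − through e3: 15 + through a3&e3: 1 → 6.
That gives 6 routes.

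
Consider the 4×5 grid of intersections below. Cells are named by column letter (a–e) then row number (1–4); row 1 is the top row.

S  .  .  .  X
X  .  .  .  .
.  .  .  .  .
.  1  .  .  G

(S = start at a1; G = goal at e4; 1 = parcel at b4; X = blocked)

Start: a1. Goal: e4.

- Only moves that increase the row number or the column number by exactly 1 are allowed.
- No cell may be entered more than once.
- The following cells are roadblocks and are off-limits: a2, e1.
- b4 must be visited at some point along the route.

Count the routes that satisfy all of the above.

1

A right/down-only route from a1 to e4 makes exactly 3 down-moves and 4 right-moves in some order.
With no other constraints that would be C(7,3) = 35 routes.
Split at b4 and multiply the segment counts (each segment already excludes blocked cells): a1→b4: 1; b4→e4: 1; product = 1.
That gives 1 route.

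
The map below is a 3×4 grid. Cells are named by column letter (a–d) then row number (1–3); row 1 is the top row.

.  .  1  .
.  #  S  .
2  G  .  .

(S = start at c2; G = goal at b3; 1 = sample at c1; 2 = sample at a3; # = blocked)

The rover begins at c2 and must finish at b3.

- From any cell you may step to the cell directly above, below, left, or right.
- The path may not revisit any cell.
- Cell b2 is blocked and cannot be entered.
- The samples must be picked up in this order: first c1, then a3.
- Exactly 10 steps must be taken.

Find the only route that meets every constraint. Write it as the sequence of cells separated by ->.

c2 -> c3 -> d3 -> d2 -> d1 -> c1 -> b1 -> a1 -> a2 -> a3 -> b3

The waypoints must appear in the order c1, a3, with no cell reused.
Route from c2: down to c3, right to d3, 2× up (reaching d1), 3× left (reaching a1), 2× down (reaching a3), right to b3 — 10 moves in all.
Check: order respected (1 at step 5, 2 at step 9); 10 moves as required.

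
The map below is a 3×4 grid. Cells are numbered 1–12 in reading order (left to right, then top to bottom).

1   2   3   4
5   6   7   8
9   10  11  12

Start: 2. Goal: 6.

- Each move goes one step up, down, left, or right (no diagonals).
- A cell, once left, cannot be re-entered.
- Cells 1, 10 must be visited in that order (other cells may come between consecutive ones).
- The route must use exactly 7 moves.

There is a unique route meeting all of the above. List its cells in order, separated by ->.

The waypoints must appear in the order 1, 10, with no cell reused.
Route from 2: left 1 to 1, down 2 to 9, right 2 to 11, up 1 to 7, left 1 to 6 — 7 moves in all.
Check: order respected (1 at step 1, 10 at step 4); 7 moves as required.

2 -> 1 -> 5 -> 9 -> 10 -> 11 -> 7 -> 6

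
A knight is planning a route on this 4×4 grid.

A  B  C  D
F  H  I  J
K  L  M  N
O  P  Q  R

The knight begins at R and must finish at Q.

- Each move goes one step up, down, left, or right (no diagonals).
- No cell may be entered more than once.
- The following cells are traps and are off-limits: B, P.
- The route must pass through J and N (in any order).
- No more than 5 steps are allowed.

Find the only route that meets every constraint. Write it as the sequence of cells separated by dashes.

The budget equals the shortest possible length, so every move has to be on a shortest route through the required cells.
Route from R: 2× up (reaching J), left to I, 2× down (reaching Q) — 5 moves in all.
Check: all required cells visited; 5 ≤ 5 moves.

R - N - J - I - M - Q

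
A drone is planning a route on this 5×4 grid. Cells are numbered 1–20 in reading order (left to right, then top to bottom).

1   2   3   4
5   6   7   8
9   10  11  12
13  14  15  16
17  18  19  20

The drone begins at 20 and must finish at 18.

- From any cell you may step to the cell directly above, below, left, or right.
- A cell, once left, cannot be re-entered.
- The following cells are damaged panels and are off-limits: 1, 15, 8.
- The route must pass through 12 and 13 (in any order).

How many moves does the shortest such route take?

8

Any route passes through 12 and 13 in some order between 20 and 18. Summing Manhattan distances along each leg and taking the cheapest ordering (20 → 12 → 13 → 18) gives a lower bound of 2 + 4 + 2 = 8 moves.
A route of 8 moves achieves this: 20 → 16 → 12 → 11 → 10 → 14 → 13 → 17 → 18.
Since 8 matches the lower bound, it is optimal.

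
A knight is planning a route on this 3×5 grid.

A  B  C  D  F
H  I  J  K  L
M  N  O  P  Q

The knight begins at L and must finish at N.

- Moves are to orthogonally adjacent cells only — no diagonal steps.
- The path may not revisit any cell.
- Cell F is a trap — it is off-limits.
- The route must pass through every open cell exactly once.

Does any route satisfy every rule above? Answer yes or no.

Colour the cells like a checkerboard: each orthogonal step flips colour, so a Hamiltonian route alternates colours. Here there are 7 cells of one colour and 7 of the other, with start on the same colour as the goal — the counts and endpoints can't be arranged into an alternating sequence of length 14, so no Hamiltonian route exists.

no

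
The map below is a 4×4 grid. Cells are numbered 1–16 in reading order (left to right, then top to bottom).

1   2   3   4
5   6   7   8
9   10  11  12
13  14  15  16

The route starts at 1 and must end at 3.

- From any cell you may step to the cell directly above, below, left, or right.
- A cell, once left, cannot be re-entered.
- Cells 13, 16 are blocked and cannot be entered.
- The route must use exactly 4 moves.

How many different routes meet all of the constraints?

3

Need simple routes of exactly 4 moves from 1 to 3 (Manhattan distance 2, so 1 moves are spent on a detour and 1 undoing it).
Enumerating: 1 5 6 2 3 | 1 5 6 7 3 | 1 2 6 7 3.
That gives 3 routes.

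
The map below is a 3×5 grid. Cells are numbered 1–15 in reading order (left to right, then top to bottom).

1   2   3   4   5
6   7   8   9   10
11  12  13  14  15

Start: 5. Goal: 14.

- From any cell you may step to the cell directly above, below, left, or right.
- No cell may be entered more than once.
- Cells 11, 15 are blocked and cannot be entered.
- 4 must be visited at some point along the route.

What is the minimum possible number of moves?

3

Any route passes through 4 somewhere between 5 and 14. Summing Manhattan distances along the two legs (5 → 4 → 14) gives a lower bound of 1 + 2 = 3 moves.
A route of 3 moves achieves this: 5 → 4 → 9 → 14.
Since 3 matches the lower bound, it is optimal.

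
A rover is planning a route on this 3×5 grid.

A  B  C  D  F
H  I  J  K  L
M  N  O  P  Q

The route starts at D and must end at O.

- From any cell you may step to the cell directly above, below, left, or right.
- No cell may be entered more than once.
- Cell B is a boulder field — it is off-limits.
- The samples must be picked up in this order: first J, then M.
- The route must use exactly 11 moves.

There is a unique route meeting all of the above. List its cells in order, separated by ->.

The waypoints must appear in the order J, M, with no cell reused.
Route from D: right 1 to F, down 2 to Q, left 1 to P, up 1 to K, left 3 to H, down 1 to M, right 2 to O — 11 moves in all.
Check: order respected (J at step 6, M at step 9); 11 moves as required.

D -> F -> L -> Q -> P -> K -> J -> I -> H -> M -> N -> O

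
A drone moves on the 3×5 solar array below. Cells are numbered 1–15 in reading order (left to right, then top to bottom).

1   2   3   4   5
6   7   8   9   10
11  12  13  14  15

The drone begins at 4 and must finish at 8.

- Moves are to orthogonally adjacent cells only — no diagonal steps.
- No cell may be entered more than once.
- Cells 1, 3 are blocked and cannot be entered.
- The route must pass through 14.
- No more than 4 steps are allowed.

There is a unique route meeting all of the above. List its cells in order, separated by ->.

4 -> 9 -> 14 -> 13 -> 8

Any route must reach 14 and still end at 8 within 4 moves, so the order of the required stops is forced.
Route from 4: 2× down (reaching 14), left to 13, up to 8 — 4 moves in all.
Check: all required cells visited; 4 ≤ 4 moves.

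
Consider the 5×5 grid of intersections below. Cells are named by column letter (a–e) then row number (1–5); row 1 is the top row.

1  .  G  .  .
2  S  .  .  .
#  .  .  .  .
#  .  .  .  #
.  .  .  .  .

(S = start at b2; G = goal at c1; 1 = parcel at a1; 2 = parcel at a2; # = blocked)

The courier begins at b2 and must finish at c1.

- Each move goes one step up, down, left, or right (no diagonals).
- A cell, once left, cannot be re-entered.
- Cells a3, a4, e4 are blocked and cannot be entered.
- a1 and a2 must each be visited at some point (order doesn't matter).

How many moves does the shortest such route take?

4

Any route passes through a1 and a2 in some order between b2 and c1. Summing Manhattan distances along each leg and taking the cheapest ordering (b2 → a2 → a1 → c1) gives a lower bound of 1 + 1 + 2 = 4 moves.
A route of 4 moves achieves this: b2 → a2 → a1 → b1 → c1.
Since 4 matches the lower bound, it is optimal.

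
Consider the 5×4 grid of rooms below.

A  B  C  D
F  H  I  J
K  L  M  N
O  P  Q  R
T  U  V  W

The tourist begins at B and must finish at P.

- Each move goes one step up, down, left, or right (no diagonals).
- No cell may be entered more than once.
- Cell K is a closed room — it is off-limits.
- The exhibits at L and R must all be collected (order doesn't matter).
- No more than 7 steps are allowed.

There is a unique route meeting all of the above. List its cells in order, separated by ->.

The 7-move cap with required stops at L, R leaves no slack for detours.
Route from B: down 2 to L, right 2 to N, down 1 to R, left 2 to P — 7 moves in all.
Check: all required cells visited; 7 ≤ 7 moves.

B -> H -> L -> M -> N -> R -> Q -> P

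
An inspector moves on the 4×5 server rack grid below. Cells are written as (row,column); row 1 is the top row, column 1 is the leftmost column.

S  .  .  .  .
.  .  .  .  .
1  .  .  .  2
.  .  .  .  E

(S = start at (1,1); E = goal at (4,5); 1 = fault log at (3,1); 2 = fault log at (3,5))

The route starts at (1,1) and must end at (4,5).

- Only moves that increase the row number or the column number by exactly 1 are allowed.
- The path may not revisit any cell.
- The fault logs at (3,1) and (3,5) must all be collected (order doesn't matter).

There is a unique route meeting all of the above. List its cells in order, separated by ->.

(1,1) -> (2,1) -> (3,1) -> (3,2) -> (3,3) -> (3,4) -> (3,5) -> (4,5)

Moves only go right or down, so the column and row indices never decrease.
Route from (1,1): down 2 to (3,1), right 4 to (3,5), down 1 to (4,5) — 7 moves in all.
Check: all required cells visited.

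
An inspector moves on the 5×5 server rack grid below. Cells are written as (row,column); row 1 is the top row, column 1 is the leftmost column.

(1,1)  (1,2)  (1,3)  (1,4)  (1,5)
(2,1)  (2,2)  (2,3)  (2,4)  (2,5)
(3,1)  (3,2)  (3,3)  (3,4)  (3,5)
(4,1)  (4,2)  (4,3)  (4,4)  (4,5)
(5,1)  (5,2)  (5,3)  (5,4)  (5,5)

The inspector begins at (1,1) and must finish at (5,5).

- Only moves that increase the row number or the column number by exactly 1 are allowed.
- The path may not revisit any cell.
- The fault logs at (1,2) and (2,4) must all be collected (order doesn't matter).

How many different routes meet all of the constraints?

12

A right/down-only route from (1,1) to (5,5) makes exactly 4 down-moves and 4 right-moves in some order.
With no other constraints that would be C(8,4) = 70 routes.
A monotone route can only reach the required cells in the order (1,2), (2,4), so split there and multiply the segment counts: (1,1)→(1,2): 1; (1,2)→(2,4): 3; (2,4)→(5,5): 4; product = 12.
That gives 12 routes.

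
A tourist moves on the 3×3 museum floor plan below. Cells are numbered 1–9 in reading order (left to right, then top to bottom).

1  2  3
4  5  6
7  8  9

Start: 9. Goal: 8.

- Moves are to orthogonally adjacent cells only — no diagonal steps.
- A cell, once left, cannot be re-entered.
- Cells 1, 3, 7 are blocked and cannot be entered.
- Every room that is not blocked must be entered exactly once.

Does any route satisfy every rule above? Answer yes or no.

no

Cell 2 has only one open neighbour but is neither the start nor the goal, so a Hamiltonian route would have to both enter and leave it through the same neighbour — impossible without revisiting.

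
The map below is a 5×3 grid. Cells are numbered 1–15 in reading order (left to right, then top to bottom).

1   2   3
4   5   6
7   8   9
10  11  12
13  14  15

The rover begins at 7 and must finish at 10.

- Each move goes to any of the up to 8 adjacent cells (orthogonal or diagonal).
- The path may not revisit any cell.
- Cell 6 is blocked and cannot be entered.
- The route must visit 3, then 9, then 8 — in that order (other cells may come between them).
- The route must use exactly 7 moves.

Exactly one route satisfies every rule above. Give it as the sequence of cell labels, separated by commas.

7, 4, 2, 3, 5, 9, 8, 10

The waypoints must appear in the order 3, 9, 8, with no cell reused.
Route from 7: up to 4, up-right to 2, right to 3, down-left to 5, down-right to 9, left to 8, down-left to 10 — 7 moves in all.
Check: order respected (3 at step 3, 9 at step 5, 8 at step 6); 7 moves as required.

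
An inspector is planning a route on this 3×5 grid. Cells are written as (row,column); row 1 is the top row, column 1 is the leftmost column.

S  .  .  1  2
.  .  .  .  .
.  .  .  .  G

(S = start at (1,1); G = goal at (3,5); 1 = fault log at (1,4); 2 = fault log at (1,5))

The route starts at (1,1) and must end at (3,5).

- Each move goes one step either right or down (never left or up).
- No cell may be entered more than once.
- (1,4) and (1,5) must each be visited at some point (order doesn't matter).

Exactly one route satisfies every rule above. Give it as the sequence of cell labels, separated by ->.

Moves only go right or down, so the column and row indices never decrease.
Route from (1,1): right 4 to (1,5), down 2 to (3,5) — 6 moves in all.
Check: all required cells visited.

(1,1) -> (1,2) -> (1,3) -> (1,4) -> (1,5) -> (2,5) -> (3,5)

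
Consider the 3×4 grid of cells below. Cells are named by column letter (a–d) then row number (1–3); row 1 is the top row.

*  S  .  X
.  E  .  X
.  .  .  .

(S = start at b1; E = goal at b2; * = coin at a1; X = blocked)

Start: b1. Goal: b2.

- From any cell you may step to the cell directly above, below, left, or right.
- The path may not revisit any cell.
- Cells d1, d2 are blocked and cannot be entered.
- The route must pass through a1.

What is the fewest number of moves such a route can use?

3

Any route passes through a1 somewhere between b1 and b2. Summing Manhattan distances along the two legs (b1 → a1 → b2) gives a lower bound of 1 + 2 = 3 moves.
A route of 3 moves achieves this: b1 → a1 → a2 → b2.
Since 3 matches the lower bound, it is optimal.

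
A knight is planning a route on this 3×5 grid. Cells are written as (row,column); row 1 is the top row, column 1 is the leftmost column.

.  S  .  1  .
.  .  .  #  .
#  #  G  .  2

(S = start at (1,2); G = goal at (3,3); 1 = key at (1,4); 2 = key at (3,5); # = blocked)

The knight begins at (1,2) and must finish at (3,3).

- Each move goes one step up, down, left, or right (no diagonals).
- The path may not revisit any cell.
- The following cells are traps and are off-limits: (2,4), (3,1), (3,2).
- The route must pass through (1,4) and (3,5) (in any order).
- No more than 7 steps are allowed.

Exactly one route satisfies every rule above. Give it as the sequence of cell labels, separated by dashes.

The budget equals the shortest possible length, so every move has to be on a shortest route through the required cells.
Route from (1,2): 3× right (reaching (1,5)), 2× down (reaching (3,5)), 2× left (reaching (3,3)) — 7 moves in all.
Check: all required cells visited; 7 ≤ 7 moves.

(1,2) - (1,3) - (1,4) - (1,5) - (2,5) - (3,5) - (3,4) - (3,3)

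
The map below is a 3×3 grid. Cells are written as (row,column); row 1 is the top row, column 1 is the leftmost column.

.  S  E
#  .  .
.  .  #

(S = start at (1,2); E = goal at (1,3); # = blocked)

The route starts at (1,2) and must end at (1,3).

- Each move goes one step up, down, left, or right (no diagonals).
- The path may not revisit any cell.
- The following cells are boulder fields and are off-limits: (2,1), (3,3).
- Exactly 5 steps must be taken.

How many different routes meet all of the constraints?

Need simple routes of exactly 5 moves from (1,2) to (1,3) (Manhattan distance 1, so 2 moves are spent on a detour and 2 undoing it).
No route satisfies every constraint, so the count is 0.

0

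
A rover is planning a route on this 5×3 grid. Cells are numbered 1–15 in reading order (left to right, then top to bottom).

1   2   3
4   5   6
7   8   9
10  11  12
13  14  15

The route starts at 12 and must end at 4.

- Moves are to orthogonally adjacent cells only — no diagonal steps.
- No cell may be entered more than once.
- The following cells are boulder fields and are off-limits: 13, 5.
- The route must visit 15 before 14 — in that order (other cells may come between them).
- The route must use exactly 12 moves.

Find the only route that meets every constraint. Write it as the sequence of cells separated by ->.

The waypoints must appear in the order 15, 14, with no cell reused.
Route from 12: down 1 to 15, left 1 to 14, up 1 to 11, left 1 to 10, up 1 to 7, right 2 to 9, up 2 to 3, left 2 to 1, down 1 to 4 — 12 moves in all.
Check: order respected (15 at step 1, 14 at step 2); 12 moves as required.

12 -> 15 -> 14 -> 11 -> 10 -> 7 -> 8 -> 9 -> 6 -> 3 -> 2 -> 1 -> 4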